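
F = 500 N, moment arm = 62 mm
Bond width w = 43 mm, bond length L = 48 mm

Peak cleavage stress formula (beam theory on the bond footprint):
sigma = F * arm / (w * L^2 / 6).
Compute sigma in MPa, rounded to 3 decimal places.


sigma = (500 * 62) / (43 * 2304 / 6)
= 31000 * 6 / 99072
= 186000 / 99072
= 1.877 MPa

1.877


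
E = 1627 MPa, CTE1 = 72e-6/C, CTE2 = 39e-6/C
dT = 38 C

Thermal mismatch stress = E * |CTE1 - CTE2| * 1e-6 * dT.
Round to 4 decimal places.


= 1627 * 33e-6 * 38
= 2.0403 MPa

2.0403


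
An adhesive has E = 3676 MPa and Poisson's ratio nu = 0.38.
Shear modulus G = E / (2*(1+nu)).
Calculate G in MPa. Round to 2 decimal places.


G = 3676 / (2*(1+0.38))
= 3676 / 2.76
= 1331.88 MPa

1331.88


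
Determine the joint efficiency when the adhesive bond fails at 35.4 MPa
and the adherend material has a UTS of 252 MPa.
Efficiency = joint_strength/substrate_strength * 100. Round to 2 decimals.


Joint efficiency = 35.4 / 252 * 100
= 14.05%

14.05


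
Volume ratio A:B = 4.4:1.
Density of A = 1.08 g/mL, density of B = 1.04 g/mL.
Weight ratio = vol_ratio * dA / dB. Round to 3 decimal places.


Wt ratio = 4.4 * 1.08 / 1.04
= 4.569

4.569


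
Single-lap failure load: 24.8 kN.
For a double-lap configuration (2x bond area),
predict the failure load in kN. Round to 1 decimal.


Failure load = 24.8 * 2 = 49.6 kN

49.6


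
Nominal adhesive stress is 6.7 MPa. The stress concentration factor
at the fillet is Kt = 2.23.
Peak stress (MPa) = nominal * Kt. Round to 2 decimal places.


Peak = 6.7 * 2.23 = 14.94 MPa

14.94


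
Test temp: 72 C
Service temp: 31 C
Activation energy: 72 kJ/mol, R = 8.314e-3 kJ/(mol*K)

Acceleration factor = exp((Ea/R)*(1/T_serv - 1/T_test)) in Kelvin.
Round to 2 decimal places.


AF = exp((72/0.008314)*(1/304.15 - 1/345.15))
= 29.44

29.44


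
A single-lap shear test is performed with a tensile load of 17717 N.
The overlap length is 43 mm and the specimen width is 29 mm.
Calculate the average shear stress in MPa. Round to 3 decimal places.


Shear stress = F / (overlap * width)
= 17717 / (43 * 29)
= 17717 / 1247
= 14.208 MPa

14.208


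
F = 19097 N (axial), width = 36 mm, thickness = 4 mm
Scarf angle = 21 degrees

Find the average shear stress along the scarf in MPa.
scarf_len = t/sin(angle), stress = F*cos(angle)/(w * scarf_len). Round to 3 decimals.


scarf_len = 4/sin(21 deg) = 11.1617
cos(21 deg) = 0.933580
stress = 19097*0.933580/(36*11.1617) = 44.369 MPa

44.369


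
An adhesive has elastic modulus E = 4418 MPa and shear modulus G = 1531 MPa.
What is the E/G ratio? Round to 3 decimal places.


E/G = 4418 / 1531 = 2.886

2.886


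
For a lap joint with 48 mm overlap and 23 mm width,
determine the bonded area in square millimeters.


Area = 48 * 23 = 1104 mm^2

1104


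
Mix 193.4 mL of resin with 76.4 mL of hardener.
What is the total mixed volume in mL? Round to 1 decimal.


Total = 193.4 + 76.4 = 269.8 mL

269.8


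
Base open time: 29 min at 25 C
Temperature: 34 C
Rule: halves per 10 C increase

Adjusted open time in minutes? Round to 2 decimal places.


Acceleration = 2^((34-25)/10) = 1.8661
Open time = 29 / 1.8661 = 15.54 min

15.54


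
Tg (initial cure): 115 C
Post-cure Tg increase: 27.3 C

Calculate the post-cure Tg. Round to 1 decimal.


Post-cure Tg = 115 + 27.3 = 142.3 C

142.3


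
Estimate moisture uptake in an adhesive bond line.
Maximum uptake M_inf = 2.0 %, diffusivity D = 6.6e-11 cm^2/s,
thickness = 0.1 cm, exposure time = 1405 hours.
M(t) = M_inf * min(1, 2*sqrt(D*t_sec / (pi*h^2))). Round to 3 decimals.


Convert time: 1405 h = 5058000 s
ratio = min(1, 2*sqrt(6.6e-11*5058000/(pi*0.1^2)))
= 0.206166
M(t) = 2.0 * 0.206166 = 0.412%

0.412


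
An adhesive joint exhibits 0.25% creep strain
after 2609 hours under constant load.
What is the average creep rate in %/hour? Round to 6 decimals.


Creep rate = strain / time
= 0.25 / 2609
= 0.000096 %/h

0.000096


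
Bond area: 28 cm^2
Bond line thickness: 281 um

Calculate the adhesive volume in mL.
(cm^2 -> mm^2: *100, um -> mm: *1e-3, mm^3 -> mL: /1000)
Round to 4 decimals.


V = 28*100 * 281*1e-3 / 1000
= 0.7868 mL

0.7868


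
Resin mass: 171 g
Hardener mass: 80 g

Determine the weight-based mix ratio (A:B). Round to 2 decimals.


Ratio = 171 / 80 = 2.14

2.14


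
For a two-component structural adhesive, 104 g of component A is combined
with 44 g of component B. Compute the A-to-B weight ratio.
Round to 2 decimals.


Weight ratio A:B = 104 / 44
= 2.36

2.36


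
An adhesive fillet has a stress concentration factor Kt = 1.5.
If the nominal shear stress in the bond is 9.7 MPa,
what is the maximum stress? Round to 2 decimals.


Max stress = 9.7 * 1.5 = 14.55 MPa

14.55


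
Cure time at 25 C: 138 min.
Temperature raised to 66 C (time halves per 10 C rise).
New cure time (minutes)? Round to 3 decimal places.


Acceleration factor = 2^(41/10) = 17.1484
New time = 138 / 17.1484 = 8.047 min

8.047


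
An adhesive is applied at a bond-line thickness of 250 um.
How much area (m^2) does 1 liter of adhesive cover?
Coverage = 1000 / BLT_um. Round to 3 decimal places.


Coverage = 1000 / 250 = 4.000 m^2

4.000


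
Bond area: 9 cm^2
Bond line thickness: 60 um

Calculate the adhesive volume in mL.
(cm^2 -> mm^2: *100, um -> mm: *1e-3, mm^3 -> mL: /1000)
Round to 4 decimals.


V = 9*100 * 60*1e-3 / 1000
= 0.0540 mL

0.0540


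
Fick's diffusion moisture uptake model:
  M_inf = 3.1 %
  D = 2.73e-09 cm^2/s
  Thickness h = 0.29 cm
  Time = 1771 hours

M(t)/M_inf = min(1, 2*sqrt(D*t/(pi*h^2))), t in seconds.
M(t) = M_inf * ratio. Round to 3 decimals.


t_sec = 1771 * 3600 = 6375600
ratio = 2*sqrt(2.73e-09*6375600/(pi*0.29^2))
= min(1, 0.513333)
= 0.513333
M(t) = 3.1 * 0.513333 = 1.591 %

1.591


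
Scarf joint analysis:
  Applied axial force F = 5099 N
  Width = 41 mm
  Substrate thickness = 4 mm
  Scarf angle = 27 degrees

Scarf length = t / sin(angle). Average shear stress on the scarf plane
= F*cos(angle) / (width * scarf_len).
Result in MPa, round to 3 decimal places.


Scarf length = 4 / sin(27 deg) = 8.8108 mm
cos(27 deg) = 0.891007
Shear = 5099 * 0.891007 / (41 * 8.8108)
= 12.577 MPa

12.577


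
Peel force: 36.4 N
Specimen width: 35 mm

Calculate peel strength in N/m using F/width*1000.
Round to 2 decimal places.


Peel strength = 36.4 / 35 * 1000 = 1040.00 N/m

1040.00


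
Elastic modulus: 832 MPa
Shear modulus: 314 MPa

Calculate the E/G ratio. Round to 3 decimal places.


E / G = 832 / 314 = 2.650

2.650


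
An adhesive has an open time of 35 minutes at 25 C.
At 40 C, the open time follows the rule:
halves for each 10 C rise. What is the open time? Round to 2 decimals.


Factor = 2^((40-25)/10) = 2.8284
Open time = 35 / 2.8284 = 12.37 min

12.37


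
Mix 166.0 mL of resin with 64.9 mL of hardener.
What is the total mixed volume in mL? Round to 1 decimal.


Total = 166.0 + 64.9 = 230.9 mL

230.9


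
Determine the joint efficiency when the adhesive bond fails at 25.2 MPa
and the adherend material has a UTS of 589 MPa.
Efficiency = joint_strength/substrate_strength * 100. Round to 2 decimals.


Joint efficiency = 25.2 / 589 * 100
= 4.28%

4.28


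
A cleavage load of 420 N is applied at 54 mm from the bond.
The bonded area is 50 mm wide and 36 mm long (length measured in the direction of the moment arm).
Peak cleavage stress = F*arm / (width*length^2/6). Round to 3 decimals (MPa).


Moment = 420 * 54 = 22680 N*mm
Section modulus = 50 * 1296 / 6 = 64800 / 6 mm^3
Stress = 22680 / (64800 / 6) = 136080 / 64800
= 2.100 MPa

2.100


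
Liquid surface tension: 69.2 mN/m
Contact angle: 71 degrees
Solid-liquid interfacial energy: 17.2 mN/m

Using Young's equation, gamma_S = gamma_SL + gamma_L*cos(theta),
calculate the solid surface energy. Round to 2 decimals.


gamma_S = 17.2 + 69.2 * cos(71)
= 39.73 mN/m

39.73


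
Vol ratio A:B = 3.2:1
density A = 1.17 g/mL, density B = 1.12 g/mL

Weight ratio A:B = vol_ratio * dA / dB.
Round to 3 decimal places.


Weight ratio = 3.2 * 1.17 / 1.12
= 3.343

3.343


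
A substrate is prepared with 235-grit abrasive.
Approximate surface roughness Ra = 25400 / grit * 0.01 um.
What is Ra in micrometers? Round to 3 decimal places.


Ra = 25400 / 235 * 0.01 = 1.081 um

1.081


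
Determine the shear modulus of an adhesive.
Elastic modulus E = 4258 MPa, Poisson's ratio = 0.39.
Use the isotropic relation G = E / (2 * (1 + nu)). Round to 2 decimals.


G = 4258 / (2*(1+0.39)) = 4258 / 2.78
= 1531.65 MPa

1531.65


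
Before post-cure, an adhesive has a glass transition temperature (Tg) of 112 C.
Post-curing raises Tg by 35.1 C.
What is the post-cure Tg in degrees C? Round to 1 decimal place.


Tg_post = Tg_base + delta_Tg
= 112 + 35.1
= 147.1 C

147.1


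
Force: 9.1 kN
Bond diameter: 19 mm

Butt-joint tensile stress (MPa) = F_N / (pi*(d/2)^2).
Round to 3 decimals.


F_N = 9.1 * 1000 = 9100.0 N
A = pi*(9.5)^2 = 283.5287 mm^2
stress = 9100.0 / 283.5287 = 32.096 MPa

32.096


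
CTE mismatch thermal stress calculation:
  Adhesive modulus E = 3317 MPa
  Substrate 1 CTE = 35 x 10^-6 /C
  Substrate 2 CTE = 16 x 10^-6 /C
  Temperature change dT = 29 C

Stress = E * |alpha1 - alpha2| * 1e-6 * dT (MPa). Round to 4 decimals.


delta_alpha = |35 - 16| = 19 x 10^-6/C
Stress = 3317 * 19e-6 * 29
= 1.8277 MPa

1.8277


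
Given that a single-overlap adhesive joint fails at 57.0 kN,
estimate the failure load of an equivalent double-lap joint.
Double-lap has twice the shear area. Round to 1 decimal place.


Double-lap factor = 2
Expected load = 57.0 * 2 = 114.0 kN

114.0


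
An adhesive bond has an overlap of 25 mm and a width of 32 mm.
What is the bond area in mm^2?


Bond area = overlap * width
= 25 * 32
= 800 mm^2

800


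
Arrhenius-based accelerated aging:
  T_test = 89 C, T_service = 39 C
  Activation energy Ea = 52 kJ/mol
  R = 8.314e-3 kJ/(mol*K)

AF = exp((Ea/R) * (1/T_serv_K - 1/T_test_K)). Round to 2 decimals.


T_test_K = 362.15, T_serv_K = 312.15
AF = exp((52/8.314e-3) * (1/312.15 - 1/362.15))
= 15.90

15.90


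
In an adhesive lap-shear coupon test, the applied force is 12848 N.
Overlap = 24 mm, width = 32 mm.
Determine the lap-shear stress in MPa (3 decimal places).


stress = F / (overlap * width)
= 12848 / (24 * 32)
= 16.729 MPa

16.729


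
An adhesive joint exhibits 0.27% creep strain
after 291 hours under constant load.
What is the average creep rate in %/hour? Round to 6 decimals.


Creep rate = strain / time
= 0.27 / 291
= 0.000928 %/h

0.000928


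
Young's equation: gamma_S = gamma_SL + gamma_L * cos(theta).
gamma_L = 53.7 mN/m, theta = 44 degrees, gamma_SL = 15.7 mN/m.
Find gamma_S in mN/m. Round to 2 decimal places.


cos(44 deg) = 0.719340
gamma_S = 15.7 + 53.7 * 0.719340
= 54.33 mN/m

54.33


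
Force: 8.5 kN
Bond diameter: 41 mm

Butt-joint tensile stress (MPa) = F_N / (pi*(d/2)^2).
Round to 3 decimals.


F_N = 8.5 * 1000 = 8500.0 N
A = pi*(20.5)^2 = 1320.2543 mm^2
stress = 8500.0 / 1320.2543 = 6.438 MPa

6.438


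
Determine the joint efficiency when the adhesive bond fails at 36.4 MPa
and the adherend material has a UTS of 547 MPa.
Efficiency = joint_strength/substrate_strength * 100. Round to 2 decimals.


Joint efficiency = 36.4 / 547 * 100
= 6.65%

6.65


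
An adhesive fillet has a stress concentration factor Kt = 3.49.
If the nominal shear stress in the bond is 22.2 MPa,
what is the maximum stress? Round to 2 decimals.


Max stress = 22.2 * 3.49 = 77.48 MPa

77.48


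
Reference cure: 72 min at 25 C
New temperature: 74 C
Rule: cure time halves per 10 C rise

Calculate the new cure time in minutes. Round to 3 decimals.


factor = 2^((74-25)/10) = 29.8571
t_new = 72 / 29.8571 = 2.411 min

2.411


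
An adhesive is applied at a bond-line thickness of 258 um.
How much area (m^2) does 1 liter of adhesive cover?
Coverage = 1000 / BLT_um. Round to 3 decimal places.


Coverage = 1000 / 258 = 3.876 m^2

3.876


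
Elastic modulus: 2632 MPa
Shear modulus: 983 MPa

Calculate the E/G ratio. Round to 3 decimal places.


E / G = 2632 / 983 = 2.678

2.678


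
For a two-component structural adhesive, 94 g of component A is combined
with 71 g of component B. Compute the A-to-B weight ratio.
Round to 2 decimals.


Weight ratio A:B = 94 / 71
= 1.32

1.32


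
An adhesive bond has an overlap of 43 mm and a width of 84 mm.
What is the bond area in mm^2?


Bond area = overlap * width
= 43 * 84
= 3612 mm^2

3612


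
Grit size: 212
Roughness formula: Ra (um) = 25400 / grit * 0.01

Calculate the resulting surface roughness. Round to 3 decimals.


Ra = 25400 / 212 * 0.01
= 1.198 um

1.198


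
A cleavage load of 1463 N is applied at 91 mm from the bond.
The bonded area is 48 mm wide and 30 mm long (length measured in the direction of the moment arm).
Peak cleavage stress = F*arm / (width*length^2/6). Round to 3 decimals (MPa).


Moment = 1463 * 91 = 133133 N*mm
Section modulus = 48 * 900 / 6 = 43200 / 6 mm^3
Stress = 133133 / (43200 / 6) = 798798 / 43200
= 18.491 MPa

18.491


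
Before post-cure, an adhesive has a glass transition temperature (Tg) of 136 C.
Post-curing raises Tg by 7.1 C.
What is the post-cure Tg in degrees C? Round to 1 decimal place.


Tg_post = Tg_base + delta_Tg
= 136 + 7.1
= 143.1 C

143.1


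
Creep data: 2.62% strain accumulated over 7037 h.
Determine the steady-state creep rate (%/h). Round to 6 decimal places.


Rate = 2.62 / 7037 = 0.000372 %/h

0.000372


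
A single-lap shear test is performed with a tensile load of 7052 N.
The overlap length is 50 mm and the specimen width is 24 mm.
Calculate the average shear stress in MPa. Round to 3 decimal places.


Shear stress = F / (overlap * width)
= 7052 / (50 * 24)
= 7052 / 1200
= 5.877 MPa

5.877


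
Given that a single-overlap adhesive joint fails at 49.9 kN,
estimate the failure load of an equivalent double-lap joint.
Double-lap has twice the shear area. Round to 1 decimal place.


Double-lap factor = 2
Expected load = 49.9 * 2 = 99.8 kN

99.8


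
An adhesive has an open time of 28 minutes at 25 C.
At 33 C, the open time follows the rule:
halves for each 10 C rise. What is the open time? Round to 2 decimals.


Factor = 2^((33-25)/10) = 1.7411
Open time = 28 / 1.7411 = 16.08 min

16.08


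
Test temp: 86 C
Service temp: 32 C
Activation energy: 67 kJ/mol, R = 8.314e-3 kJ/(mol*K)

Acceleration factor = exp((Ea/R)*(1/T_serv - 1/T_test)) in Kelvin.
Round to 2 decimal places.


AF = exp((67/0.008314)*(1/305.15 - 1/359.15))
= 53.02

53.02


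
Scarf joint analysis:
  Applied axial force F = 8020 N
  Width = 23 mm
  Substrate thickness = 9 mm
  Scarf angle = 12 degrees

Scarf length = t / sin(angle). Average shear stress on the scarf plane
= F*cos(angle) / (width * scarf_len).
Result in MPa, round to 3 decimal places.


Scarf length = 9 / sin(12 deg) = 43.2876 mm
cos(12 deg) = 0.978148
Shear = 8020 * 0.978148 / (23 * 43.2876)
= 7.879 MPa

7.879


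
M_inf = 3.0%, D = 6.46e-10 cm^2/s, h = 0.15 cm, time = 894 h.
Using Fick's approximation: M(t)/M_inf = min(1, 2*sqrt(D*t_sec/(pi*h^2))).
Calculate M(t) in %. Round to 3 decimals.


t = 3218400 s
ratio = min(1, 2*sqrt(6.46e-10*3218400/(pi*0.0225)))
= 0.343005
M(t) = 3.0 * 0.343005 = 1.029%

1.029


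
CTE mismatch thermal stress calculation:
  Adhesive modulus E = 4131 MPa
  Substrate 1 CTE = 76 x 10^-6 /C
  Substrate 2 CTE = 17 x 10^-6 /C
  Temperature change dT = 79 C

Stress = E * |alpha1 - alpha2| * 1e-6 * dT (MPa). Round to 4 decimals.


delta_alpha = |76 - 17| = 59 x 10^-6/C
Stress = 4131 * 59e-6 * 79
= 19.2546 MPa

19.2546


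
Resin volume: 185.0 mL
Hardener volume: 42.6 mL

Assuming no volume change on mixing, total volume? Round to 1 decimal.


V_total = 185.0 + 42.6 = 227.6 mL

227.6


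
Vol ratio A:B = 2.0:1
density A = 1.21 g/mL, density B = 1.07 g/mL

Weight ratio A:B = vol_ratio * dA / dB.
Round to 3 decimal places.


Weight ratio = 2.0 * 1.21 / 1.07
= 2.262

2.262


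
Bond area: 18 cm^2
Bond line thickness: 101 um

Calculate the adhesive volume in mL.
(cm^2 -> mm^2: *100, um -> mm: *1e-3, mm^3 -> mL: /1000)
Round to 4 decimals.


V = 18*100 * 101*1e-3 / 1000
= 0.1818 mL

0.1818


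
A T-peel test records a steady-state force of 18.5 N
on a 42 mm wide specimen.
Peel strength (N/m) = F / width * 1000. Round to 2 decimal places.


Peel strength = 18.5 / 42 * 1000
= 440.48 N/m

440.48


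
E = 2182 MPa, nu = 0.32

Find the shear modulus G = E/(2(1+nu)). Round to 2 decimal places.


G = 2182 / (2 * 1.32)
= 826.52 MPa

826.52


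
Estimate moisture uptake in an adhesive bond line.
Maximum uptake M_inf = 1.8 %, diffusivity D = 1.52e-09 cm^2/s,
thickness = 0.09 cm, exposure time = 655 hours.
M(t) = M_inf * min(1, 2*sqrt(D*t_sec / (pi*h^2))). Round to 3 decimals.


Convert time: 655 h = 2358000 s
ratio = min(1, 2*sqrt(1.52e-09*2358000/(pi*0.09^2)))
= 0.750596
M(t) = 1.8 * 0.750596 = 1.351%

1.351


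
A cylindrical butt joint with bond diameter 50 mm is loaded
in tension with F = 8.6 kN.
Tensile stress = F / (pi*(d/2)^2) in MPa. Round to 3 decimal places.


Area = pi * (50/2)^2 = 1963.4954 mm^2
Stress = 8.6*1000 / 1963.4954
= 4.380 MPa

4.380


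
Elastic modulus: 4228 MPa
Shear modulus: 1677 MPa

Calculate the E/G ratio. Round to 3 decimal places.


E / G = 4228 / 1677 = 2.521

2.521


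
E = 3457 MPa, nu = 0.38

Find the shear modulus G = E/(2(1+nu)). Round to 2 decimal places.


G = 3457 / (2 * 1.38)
= 1252.54 MPa

1252.54


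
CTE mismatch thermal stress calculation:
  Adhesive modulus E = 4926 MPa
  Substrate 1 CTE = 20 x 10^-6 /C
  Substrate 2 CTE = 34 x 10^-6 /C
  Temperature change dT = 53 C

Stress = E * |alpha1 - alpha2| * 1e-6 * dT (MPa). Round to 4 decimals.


delta_alpha = |20 - 34| = 14 x 10^-6/C
Stress = 4926 * 14e-6 * 53
= 3.6551 MPa

3.6551


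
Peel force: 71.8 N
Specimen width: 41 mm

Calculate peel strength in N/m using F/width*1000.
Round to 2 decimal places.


Peel strength = 71.8 / 41 * 1000 = 1751.22 N/m

1751.22


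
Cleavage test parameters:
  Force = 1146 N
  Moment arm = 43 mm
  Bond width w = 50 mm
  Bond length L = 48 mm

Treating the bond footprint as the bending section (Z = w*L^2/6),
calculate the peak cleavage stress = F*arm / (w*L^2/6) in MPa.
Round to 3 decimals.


M = 1146 * 43 = 49278 N*mm
Z = 50 * 48^2 / 6 = 115200 / 6 mm^3
sigma = M / Z = 6 * 49278 / 115200 = 295668 / 115200
= 2.567 MPa

2.567


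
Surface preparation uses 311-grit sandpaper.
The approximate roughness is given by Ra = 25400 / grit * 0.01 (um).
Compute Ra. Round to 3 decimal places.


Ra = 25400 / 311 * 0.01
= 254 / 311
= 0.817 um

0.817


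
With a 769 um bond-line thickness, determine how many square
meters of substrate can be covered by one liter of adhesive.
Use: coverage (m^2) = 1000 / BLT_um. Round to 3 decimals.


Coverage = 1000 / 769 = 1.300 m^2

1.300


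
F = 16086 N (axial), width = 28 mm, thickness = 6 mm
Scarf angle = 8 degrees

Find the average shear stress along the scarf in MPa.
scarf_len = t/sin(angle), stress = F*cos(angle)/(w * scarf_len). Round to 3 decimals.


scarf_len = 6/sin(8 deg) = 43.1118
cos(8 deg) = 0.990268
stress = 16086*0.990268/(28*43.1118) = 13.196 MPa

13.196


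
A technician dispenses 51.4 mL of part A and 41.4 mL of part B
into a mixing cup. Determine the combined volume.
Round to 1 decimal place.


Combined volume = 51.4 + 41.4
= 92.8 mL

92.8


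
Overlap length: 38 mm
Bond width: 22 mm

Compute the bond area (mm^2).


Bond area = 38 * 22 = 836 mm^2

836


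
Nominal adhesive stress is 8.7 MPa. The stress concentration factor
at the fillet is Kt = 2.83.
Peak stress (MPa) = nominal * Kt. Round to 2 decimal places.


Peak = 8.7 * 2.83 = 24.62 MPa

24.62


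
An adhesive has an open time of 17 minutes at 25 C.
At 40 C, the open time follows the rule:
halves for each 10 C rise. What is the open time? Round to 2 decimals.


Factor = 2^((40-25)/10) = 2.8284
Open time = 17 / 2.8284 = 6.01 min

6.01


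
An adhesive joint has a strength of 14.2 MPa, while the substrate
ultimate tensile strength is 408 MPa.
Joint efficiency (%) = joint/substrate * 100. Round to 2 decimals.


Efficiency = 14.2 / 408 * 100
= 3.48%

3.48


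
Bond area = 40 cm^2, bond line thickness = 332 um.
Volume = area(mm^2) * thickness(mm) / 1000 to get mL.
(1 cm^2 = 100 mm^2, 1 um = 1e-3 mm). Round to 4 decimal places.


area_mm2 = 40 * 100 = 4000
blt_mm = 332 * 1e-3 = 0.332
vol_mm3 = 4000 * 0.332 = 1328.0
vol_mL = 1328.0 / 1000 = 1.3280 mL

1.3280


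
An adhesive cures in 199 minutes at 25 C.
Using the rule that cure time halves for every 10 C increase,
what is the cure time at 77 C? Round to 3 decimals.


Factor = 2^((77 - 25) / 10) = 36.7583
Cure time = 199 / 36.7583
= 5.414 minutes

5.414


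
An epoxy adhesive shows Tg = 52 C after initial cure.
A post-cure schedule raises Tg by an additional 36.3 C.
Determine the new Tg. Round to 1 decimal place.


New Tg = 52 + 36.3
= 88.3 C

88.3


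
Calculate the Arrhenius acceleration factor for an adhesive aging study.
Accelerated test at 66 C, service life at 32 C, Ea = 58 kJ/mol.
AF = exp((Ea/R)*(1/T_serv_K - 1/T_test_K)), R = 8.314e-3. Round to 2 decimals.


T_test = 339.15 K, T_serv = 305.15 K
Ea/R = 58 / 0.008314 = 6976.18
AF = exp(6976.18 * (1/305.15 - 1/339.15))
= 9.89

9.89


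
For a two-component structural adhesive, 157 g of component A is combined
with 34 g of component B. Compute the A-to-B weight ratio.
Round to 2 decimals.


Weight ratio A:B = 157 / 34
= 4.62

4.62


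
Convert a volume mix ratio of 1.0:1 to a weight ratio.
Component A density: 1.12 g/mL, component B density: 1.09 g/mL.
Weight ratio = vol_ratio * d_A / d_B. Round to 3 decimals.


= 1.0 * 1.12 / 1.09 = 1.028

1.028


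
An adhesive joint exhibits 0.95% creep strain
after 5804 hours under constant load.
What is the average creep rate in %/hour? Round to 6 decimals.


Creep rate = strain / time
= 0.95 / 5804
= 0.000164 %/h

0.000164


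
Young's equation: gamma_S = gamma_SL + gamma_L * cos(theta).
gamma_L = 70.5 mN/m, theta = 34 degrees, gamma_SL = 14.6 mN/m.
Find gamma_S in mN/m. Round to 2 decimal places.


cos(34 deg) = 0.829038
gamma_S = 14.6 + 70.5 * 0.829038
= 73.05 mN/m

73.05


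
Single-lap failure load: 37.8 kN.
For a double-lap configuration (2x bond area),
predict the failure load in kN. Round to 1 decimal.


Failure load = 37.8 * 2 = 75.6 kN

75.6


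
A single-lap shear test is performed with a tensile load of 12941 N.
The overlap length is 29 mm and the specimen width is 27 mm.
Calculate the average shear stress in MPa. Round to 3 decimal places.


Shear stress = F / (overlap * width)
= 12941 / (29 * 27)
= 12941 / 783
= 16.527 MPa

16.527


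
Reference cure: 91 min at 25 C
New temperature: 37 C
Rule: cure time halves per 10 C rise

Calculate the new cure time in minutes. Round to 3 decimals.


factor = 2^((37-25)/10) = 2.2974
t_new = 91 / 2.2974 = 39.610 min

39.610


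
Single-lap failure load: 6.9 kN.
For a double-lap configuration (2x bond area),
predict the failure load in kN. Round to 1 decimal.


Failure load = 6.9 * 2 = 13.8 kN

13.8


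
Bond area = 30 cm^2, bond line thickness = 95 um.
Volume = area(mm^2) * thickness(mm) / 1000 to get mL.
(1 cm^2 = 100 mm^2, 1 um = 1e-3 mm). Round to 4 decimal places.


area_mm2 = 30 * 100 = 3000
blt_mm = 95 * 1e-3 = 0.095
vol_mm3 = 3000 * 0.095 = 285.0
vol_mL = 285.0 / 1000 = 0.2850 mL

0.2850


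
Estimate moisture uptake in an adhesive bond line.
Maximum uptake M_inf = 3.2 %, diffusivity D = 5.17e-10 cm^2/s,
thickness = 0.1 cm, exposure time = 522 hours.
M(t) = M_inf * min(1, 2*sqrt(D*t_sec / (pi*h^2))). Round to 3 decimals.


Convert time: 522 h = 1879200 s
ratio = min(1, 2*sqrt(5.17e-10*1879200/(pi*0.1^2)))
= 0.351712
M(t) = 3.2 * 0.351712 = 1.125%

1.125


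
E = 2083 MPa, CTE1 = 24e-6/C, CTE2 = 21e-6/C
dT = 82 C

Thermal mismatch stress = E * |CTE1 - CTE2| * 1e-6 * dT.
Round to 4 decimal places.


= 2083 * 3e-6 * 82
= 0.5124 MPa

0.5124


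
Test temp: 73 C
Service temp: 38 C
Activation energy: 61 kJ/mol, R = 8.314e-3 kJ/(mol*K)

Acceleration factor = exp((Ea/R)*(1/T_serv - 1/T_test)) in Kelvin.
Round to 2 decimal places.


AF = exp((61/0.008314)*(1/311.15 - 1/346.15))
= 10.85

10.85


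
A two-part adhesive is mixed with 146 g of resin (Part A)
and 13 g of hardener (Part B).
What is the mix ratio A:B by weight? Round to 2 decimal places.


Mix ratio = mass_A / mass_B
= 146 / 13
= 11.23

11.23


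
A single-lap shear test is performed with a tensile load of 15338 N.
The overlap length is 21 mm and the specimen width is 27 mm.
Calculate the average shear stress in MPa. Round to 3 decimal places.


Shear stress = F / (overlap * width)
= 15338 / (21 * 27)
= 15338 / 567
= 27.051 MPa

27.051


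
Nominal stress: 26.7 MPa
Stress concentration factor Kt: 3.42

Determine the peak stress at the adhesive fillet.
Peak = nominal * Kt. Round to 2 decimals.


Peak stress = 26.7 * 3.42
= 91.31 MPa

91.31


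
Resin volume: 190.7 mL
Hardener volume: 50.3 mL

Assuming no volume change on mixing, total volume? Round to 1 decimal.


V_total = 190.7 + 50.3 = 241.0 mL

241.0


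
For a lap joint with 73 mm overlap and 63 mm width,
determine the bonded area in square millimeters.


Area = 73 * 63 = 4599 mm^2

4599


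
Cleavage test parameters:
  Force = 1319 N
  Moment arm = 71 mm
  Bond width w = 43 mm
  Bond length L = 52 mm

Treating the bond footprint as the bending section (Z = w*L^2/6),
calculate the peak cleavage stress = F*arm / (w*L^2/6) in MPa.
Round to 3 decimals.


M = 1319 * 71 = 93649 N*mm
Z = 43 * 52^2 / 6 = 116272 / 6 mm^3
sigma = M / Z = 6 * 93649 / 116272 = 561894 / 116272
= 4.833 MPa

4.833


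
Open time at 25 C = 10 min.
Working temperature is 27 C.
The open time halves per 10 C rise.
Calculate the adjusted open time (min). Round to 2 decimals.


factor = 2^((27 - 25) / 10) = 1.1487
ot = 10 / 1.1487 = 8.71 min

8.71


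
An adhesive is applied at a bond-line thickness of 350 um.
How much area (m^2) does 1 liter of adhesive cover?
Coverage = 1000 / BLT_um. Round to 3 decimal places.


Coverage = 1000 / 350 = 2.857 m^2

2.857


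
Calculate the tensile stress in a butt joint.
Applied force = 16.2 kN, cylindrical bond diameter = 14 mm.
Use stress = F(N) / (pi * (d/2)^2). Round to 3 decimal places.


A = pi * 7.0^2 = 153.9380 mm^2
sigma = 16200.0 / 153.9380 = 105.237 MPa

105.237


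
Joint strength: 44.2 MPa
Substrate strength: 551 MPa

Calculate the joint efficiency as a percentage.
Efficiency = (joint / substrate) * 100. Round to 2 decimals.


Efficiency = (44.2 / 551) * 100 = 8.02%

8.02


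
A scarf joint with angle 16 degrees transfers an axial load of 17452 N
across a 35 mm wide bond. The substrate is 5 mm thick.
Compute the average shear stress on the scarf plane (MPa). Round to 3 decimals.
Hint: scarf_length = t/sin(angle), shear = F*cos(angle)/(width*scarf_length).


scarf_length = 5 / sin(16 deg) = 18.1398 mm
cos(16 deg) = 0.961262
shear stress = 17452 * 0.961262 / (35 * 18.1398)
= 26.423 MPa

26.423


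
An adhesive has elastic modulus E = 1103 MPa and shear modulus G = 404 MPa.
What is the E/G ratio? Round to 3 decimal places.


E/G = 1103 / 404 = 2.730

2.730


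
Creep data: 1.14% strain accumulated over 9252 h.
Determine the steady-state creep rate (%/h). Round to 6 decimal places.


Rate = 1.14 / 9252 = 0.000123 %/h

0.000123


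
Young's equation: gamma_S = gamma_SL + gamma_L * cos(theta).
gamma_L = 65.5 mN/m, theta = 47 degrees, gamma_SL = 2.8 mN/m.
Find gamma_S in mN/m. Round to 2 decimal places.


cos(47 deg) = 0.681998
gamma_S = 2.8 + 65.5 * 0.681998
= 47.47 mN/m

47.47


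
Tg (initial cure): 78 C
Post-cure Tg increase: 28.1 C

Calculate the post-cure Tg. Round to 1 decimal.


Post-cure Tg = 78 + 28.1 = 106.1 C

106.1


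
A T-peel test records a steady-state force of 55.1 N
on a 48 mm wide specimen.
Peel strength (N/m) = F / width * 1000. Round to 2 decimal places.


Peel strength = 55.1 / 48 * 1000
= 1147.92 N/m

1147.92


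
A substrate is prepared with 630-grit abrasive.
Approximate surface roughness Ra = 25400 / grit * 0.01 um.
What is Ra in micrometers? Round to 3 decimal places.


Ra = 25400 / 630 * 0.01 = 0.403 um

0.403


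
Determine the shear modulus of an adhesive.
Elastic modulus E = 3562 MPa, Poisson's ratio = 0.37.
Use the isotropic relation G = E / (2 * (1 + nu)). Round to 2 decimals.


G = 3562 / (2*(1+0.37)) = 3562 / 2.74
= 1300.00 MPa

1300.00


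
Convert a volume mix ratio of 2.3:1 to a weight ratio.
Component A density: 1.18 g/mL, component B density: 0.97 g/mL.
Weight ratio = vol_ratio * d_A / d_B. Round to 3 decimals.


= 2.3 * 1.18 / 0.97 = 2.798

2.798


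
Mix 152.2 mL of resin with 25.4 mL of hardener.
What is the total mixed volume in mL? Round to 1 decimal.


Total = 152.2 + 25.4 = 177.6 mL

177.6


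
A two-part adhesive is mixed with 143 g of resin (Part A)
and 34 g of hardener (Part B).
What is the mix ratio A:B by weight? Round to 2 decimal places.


Mix ratio = mass_A / mass_B
= 143 / 34
= 4.21

4.21


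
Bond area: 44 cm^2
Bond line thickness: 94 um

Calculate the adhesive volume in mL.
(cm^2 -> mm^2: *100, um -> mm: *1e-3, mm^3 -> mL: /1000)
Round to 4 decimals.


V = 44*100 * 94*1e-3 / 1000
= 0.4136 mL

0.4136


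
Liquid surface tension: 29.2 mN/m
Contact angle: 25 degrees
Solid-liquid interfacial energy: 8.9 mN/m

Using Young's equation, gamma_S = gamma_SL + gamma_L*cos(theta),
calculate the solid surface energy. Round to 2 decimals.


gamma_S = 8.9 + 29.2 * cos(25)
= 35.36 mN/m

35.36


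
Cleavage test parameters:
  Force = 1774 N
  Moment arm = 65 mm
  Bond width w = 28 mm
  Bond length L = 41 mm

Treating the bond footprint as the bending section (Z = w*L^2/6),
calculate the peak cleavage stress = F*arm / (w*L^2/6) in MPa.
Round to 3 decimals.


M = 1774 * 65 = 115310 N*mm
Z = 28 * 41^2 / 6 = 47068 / 6 mm^3
sigma = M / Z = 6 * 115310 / 47068 = 691860 / 47068
= 14.699 MPa

14.699


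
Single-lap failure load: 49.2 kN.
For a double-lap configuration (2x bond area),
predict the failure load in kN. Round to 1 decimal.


Failure load = 49.2 * 2 = 98.4 kN

98.4


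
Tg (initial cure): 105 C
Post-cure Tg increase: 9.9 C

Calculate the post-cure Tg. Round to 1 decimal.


Post-cure Tg = 105 + 9.9 = 114.9 C

114.9


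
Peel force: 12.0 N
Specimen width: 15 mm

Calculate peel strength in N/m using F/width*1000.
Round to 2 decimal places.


Peel strength = 12.0 / 15 * 1000 = 800.00 N/m

800.00


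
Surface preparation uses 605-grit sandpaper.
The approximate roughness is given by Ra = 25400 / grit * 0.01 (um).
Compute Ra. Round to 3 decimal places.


Ra = 25400 / 605 * 0.01
= 254 / 605
= 0.420 um

0.420


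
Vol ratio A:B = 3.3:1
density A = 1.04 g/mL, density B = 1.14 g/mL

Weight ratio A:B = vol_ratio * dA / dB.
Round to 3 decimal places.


Weight ratio = 3.3 * 1.04 / 1.14
= 3.011

3.011


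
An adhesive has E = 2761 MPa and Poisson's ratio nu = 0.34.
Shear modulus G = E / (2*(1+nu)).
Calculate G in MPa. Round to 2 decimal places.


G = 2761 / (2*(1+0.34))
= 2761 / 2.68
= 1030.22 MPa

1030.22


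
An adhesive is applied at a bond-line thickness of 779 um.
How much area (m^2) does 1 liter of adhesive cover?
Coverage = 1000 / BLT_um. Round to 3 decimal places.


Coverage = 1000 / 779 = 1.284 m^2

1.284


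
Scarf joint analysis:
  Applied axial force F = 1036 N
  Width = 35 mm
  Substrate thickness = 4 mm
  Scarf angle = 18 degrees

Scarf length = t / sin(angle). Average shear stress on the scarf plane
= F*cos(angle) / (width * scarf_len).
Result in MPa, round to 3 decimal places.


Scarf length = 4 / sin(18 deg) = 12.9443 mm
cos(18 deg) = 0.951057
Shear = 1036 * 0.951057 / (35 * 12.9443)
= 2.175 MPa

2.175


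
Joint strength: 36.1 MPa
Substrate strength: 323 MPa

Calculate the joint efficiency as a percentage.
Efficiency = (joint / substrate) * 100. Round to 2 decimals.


Efficiency = (36.1 / 323) * 100 = 11.18%

11.18


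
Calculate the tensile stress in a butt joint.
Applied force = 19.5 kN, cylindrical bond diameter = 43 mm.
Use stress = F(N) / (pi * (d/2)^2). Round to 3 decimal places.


A = pi * 21.5^2 = 1452.2012 mm^2
sigma = 19500.0 / 1452.2012 = 13.428 MPa

13.428


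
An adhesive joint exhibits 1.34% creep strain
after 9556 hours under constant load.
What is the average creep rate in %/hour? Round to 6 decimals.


Creep rate = strain / time
= 1.34 / 9556
= 0.000140 %/h

0.000140


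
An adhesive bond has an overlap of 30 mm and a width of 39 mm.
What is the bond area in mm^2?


Bond area = overlap * width
= 30 * 39
= 1170 mm^2

1170


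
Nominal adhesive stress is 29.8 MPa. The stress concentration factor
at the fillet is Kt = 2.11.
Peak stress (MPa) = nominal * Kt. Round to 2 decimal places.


Peak = 29.8 * 2.11 = 62.88 MPa

62.88


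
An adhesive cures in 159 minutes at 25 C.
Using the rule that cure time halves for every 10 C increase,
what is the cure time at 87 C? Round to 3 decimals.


Factor = 2^((87 - 25) / 10) = 73.5167
Cure time = 159 / 73.5167
= 2.163 minutes

2.163


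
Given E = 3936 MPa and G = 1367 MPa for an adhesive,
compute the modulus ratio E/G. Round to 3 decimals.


E/G ratio = 3936 / 1367 = 2.879

2.879


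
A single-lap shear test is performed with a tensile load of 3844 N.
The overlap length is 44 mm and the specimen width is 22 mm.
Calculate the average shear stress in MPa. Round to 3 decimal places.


Shear stress = F / (overlap * width)
= 3844 / (44 * 22)
= 3844 / 968
= 3.971 MPa

3.971


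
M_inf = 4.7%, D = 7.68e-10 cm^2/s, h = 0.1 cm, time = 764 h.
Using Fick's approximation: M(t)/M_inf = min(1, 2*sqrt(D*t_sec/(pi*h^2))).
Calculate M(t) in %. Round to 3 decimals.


t = 2750400 s
ratio = min(1, 2*sqrt(7.68e-10*2750400/(pi*0.0100)))
= 0.518601
M(t) = 4.7 * 0.518601 = 2.437%

2.437


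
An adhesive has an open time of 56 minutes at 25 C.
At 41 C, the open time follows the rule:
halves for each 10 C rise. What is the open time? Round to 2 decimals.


Factor = 2^((41-25)/10) = 3.0314
Open time = 56 / 3.0314 = 18.47 min

18.47


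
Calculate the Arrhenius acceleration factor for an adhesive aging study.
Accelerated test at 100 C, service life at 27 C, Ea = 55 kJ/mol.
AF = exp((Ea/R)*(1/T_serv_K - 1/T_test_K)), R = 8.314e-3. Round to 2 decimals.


T_test = 373.15 K, T_serv = 300.15 K
Ea/R = 55 / 0.008314 = 6615.35
AF = exp(6615.35 * (1/300.15 - 1/373.15))
= 74.57

74.57


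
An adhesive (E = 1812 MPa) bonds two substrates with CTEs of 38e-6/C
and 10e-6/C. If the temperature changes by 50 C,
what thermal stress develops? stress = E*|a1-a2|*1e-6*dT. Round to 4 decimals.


Stress = 1812 * |38 - 10| * 1e-6 * 50
= 2.5368 MPa

2.5368


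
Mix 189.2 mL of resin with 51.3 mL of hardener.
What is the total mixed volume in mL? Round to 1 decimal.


Total = 189.2 + 51.3 = 240.5 mL

240.5


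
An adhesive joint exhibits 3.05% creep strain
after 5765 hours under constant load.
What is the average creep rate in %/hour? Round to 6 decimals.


Creep rate = strain / time
= 3.05 / 5765
= 0.000529 %/h

0.000529


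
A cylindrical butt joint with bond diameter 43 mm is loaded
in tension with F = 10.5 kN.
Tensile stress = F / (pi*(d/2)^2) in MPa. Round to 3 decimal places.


Area = pi * (43/2)^2 = 1452.2012 mm^2
Stress = 10.5*1000 / 1452.2012
= 7.230 MPa

7.230


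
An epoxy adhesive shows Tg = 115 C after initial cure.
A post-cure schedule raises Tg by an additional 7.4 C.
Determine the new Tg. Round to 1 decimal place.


New Tg = 115 + 7.4
= 122.4 C

122.4


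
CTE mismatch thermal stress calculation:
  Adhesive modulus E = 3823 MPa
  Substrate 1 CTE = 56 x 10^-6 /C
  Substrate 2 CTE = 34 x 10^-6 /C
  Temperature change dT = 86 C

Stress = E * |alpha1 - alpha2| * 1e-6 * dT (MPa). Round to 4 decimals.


delta_alpha = |56 - 34| = 22 x 10^-6/C
Stress = 3823 * 22e-6 * 86
= 7.2331 MPa

7.2331


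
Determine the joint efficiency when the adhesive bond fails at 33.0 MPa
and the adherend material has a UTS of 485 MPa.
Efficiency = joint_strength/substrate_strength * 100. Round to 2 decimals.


Joint efficiency = 33.0 / 485 * 100
= 6.80%

6.80


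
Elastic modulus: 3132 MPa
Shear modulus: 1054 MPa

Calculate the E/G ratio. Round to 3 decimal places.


E / G = 3132 / 1054 = 2.972

2.972


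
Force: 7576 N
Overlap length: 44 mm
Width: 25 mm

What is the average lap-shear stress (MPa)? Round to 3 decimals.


Average shear stress = F / (overlap * width)
= 7576 / (44 * 25)
= 6.887 MPa

6.887


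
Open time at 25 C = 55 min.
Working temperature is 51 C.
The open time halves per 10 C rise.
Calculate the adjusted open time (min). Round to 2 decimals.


factor = 2^((51 - 25) / 10) = 6.0629
ot = 55 / 6.0629 = 9.07 min

9.07


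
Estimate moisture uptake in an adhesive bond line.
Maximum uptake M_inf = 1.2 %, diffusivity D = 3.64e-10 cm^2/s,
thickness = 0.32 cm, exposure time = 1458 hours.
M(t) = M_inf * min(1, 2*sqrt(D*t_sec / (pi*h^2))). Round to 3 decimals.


Convert time: 1458 h = 5248800 s
ratio = min(1, 2*sqrt(3.64e-10*5248800/(pi*0.32^2)))
= 0.154130
M(t) = 1.2 * 0.154130 = 0.185%

0.185


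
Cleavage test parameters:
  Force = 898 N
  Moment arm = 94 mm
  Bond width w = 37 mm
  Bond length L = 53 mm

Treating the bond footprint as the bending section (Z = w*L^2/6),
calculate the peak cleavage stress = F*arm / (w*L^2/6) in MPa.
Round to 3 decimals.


M = 898 * 94 = 84412 N*mm
Z = 37 * 53^2 / 6 = 103933 / 6 mm^3
sigma = M / Z = 6 * 84412 / 103933 = 506472 / 103933
= 4.873 MPa

4.873


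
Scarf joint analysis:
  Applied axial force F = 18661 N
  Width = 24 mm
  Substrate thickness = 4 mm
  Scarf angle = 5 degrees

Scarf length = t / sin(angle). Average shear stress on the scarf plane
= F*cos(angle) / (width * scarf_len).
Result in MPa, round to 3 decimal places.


Scarf length = 4 / sin(5 deg) = 45.8949 mm
cos(5 deg) = 0.996195
Shear = 18661 * 0.996195 / (24 * 45.8949)
= 16.877 MPa

16.877


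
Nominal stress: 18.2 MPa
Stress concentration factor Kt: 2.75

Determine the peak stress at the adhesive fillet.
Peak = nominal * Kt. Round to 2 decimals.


Peak stress = 18.2 * 2.75
= 50.05 MPa

50.05


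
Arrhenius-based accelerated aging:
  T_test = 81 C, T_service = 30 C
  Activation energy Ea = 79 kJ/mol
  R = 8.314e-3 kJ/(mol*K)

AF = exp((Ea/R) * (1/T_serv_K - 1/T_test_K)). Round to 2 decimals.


T_test_K = 354.15, T_serv_K = 303.15
AF = exp((79/8.314e-3) * (1/303.15 - 1/354.15))
= 91.27

91.27


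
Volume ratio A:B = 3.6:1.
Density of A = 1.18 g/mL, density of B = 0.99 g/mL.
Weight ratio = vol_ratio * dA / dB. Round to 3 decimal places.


Wt ratio = 3.6 * 1.18 / 0.99
= 4.291

4.291


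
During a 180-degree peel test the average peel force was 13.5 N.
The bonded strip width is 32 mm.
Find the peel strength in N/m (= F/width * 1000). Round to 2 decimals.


Peel strength = F/width * 1000
= 13.5 / 32 * 1000
= 421.88 N/m

421.88


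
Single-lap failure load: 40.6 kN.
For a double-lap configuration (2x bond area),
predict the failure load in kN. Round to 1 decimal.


Failure load = 40.6 * 2 = 81.2 kN

81.2


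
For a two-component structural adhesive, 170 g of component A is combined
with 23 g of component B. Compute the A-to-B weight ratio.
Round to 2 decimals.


Weight ratio A:B = 170 / 23
= 7.39

7.39


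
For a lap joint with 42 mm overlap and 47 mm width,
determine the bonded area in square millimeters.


Area = 42 * 47 = 1974 mm^2

1974
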